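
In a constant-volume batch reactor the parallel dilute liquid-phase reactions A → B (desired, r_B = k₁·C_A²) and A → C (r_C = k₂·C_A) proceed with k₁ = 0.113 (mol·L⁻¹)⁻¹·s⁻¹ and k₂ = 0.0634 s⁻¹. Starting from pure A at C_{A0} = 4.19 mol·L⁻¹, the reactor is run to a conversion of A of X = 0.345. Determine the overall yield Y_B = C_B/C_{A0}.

0.296

C_A = C_{A0}(1−X) = 2.744 mol·L⁻¹.
Along a PFR/batch, dC_C/dC_A = −r_C/(r_B+r_C) = −k₂/(k₂+k₁·C_A).
Integrating from C_{A0} to C_A: C_C = (0.0634/0.113)·ln[(0.0634+0.113·4.19)/(0.0634+0.113·2.74)] = 0.5611·ln(0.5369/0.3735) = 0.2035 mol·L⁻¹.
Then C_B = (C_{A0}−C_A) − C_C = 1.446 − 0.2035 = 1.242 mol·L⁻¹.
Y_B = C_B/C_{A0} = 1.242/4.19 = 0.296.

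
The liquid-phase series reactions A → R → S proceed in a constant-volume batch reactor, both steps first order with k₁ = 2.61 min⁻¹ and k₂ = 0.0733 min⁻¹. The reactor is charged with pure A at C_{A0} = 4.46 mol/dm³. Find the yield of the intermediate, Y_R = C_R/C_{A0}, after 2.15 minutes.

Solving the coupled first-order balances gives C_R(t) = [k₁/(k₂−k₁)]·C_{A0}·(e^(−k₁t) − e^(−k₂t)).
e^(−k₁t) = e^(−2.61×2.15) = e^(−5.611) = 0.003656; e^(−k₂t) = e^(−0.1576) = 0.8542.
C_R = 2.61×4.46/(0.0733−2.61) × (0.003656−0.8542) = (-4.589)×(-0.8505) = 3.903 mol/dm³.
Y_R = C_R/C_{A0} = 3.903/4.46 = 0.875.

0.875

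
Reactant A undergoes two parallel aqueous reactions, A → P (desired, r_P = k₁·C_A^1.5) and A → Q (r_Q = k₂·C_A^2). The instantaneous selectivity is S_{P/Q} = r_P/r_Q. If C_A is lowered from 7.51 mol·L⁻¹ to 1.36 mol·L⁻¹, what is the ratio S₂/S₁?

S_{P/Q} = (k₁/k₂)·C_A^-0.5, so S₂/S₁ = (C_{A,2}/C_{A,1})^-0.5.
= (1.36/7.51)^(-0.5) = (0.1811)^(-0.5) = 2.35.
Selectivity toward P rises as C_A falls — low-concentration operation is favoured.

2.35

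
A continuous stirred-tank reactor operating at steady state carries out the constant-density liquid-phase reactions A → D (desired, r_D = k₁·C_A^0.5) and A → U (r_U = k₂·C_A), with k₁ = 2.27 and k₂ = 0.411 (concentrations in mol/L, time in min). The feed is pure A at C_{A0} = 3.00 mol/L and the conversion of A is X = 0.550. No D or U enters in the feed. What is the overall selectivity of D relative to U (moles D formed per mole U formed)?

Exit C_A = C_{A0}(1−X) = 3.00×0.450 = 1.350 mol/L.
In a CSTR the entire volume is at exit conditions, so r_D = 2.27×1.350^0.5 = 2.638 and r_U = 0.411×1.350 = 0.5548.
Overall selectivity = C_D/C_U = r_Dτ/(r_Uτ) = r_D/r_U = 4.75.

4.75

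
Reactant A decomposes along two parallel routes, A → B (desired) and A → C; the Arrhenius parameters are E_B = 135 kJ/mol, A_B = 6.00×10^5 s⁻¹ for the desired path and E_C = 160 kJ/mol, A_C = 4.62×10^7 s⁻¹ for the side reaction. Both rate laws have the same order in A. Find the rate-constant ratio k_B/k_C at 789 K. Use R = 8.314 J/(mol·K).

Since both paths have the same order in A, the concentration cancels and S_{B/C} = k_B/k_C = (A_B/A_C)·exp[(E_C−E_B)/(RT)].
(E_C−E_B)/(RT) = (160−135)×10³/(8.314×789) = 25000/6560 = 3.811.
k_B/k_C = (6.00×10^5/4.62×10^7)·exp(3.811) = 0.01299 × 45.20 = 0.587.
Since E_B < E_C, lowering the temperature improves selectivity toward B.

0.587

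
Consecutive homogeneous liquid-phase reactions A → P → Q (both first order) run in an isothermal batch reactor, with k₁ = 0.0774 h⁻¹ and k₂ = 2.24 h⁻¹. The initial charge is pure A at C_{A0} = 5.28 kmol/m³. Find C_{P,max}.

Evaluating C_P at t_opt = ln(k₂/k₁)/(k₂−k₁) gives C_{P,max}/C_{A0} = (k₁/k₂)^[k₂/(k₂−k₁)].
= (0.0774/2.24)^(2.24/(2.24−0.0774)) = (0.03455)^(1.036) = 0.03063.
C_{P,max} = 0.03063×5.28 = 0.162 kmol/m³.

0.162 kmol/m³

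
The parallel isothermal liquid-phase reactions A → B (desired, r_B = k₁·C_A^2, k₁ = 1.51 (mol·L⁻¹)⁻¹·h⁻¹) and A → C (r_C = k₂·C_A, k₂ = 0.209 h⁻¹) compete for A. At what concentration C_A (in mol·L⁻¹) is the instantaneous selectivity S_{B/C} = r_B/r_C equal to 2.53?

0.350 mol·L⁻¹

S_{B/C} = (k₁/k₂)·C_A ⇒ C_A = S·k₂/k₁.
= 2.53×0.209/1.51 = 0.350 mol·L⁻¹.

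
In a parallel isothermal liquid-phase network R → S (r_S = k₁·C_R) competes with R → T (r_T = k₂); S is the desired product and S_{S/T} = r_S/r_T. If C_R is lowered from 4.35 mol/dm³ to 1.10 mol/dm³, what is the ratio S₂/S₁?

S_{S/T} = (k₁/k₂)·C_R, so S₂/S₁ = (C_{R,2}/C_{R,1}).
= 1.10/4.35 = 0.253.

0.253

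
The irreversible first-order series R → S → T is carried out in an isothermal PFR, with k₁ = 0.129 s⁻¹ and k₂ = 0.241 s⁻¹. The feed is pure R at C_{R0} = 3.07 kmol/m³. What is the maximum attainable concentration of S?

0.800 kmol/m³

At the optimum, C_{S,max}/C_{R0} = (k₁/k₂)^[k₂/(k₂−k₁)].
= (0.129/0.241)^(0.241/(0.241−0.129)) = (0.5353)^(2.152) = 0.2606.
C_{S,max} = 0.2606×3.07 = 0.800 kmol/m³.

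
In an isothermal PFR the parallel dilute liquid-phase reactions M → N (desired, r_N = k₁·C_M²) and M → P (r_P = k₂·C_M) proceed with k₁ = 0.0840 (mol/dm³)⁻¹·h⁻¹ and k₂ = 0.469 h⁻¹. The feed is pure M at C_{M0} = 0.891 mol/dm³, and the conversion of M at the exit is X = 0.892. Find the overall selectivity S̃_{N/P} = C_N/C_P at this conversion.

C_M = C_{M0}(1−X) = 0.09623 mol/dm³.
Along a PFR/batch, dC_P/dC_M = −r_P/(r_N+r_P) = −k₂/(k₂+k₁·C_M).
Integrating from C_{M0} to C_M: C_P = (0.469/0.0840)·ln[(0.469+0.0840·0.891)/(0.469+0.0840·0.0962)] = 5.583·ln(0.5438/0.4771) = 0.7313 mol/dm³.
Then C_N = (C_{M0}−C_M) − C_P = 0.7948 − 0.7313 = 0.06351 mol/dm³.
S̃_{N/P} = C_N/C_P = 0.06351/0.7313 = 0.0869.

0.0869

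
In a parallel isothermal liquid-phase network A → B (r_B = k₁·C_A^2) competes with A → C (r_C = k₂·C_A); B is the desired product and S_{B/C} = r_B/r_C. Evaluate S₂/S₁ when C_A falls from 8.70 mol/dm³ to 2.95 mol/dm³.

S_{B/C} = (k₁/k₂)·C_A, so S₂/S₁ = (C_{A,2}/C_{A,1}).
= 2.95/8.70 = 0.339.
Selectivity toward B falls as C_A falls — high-concentration operation is favoured.

0.339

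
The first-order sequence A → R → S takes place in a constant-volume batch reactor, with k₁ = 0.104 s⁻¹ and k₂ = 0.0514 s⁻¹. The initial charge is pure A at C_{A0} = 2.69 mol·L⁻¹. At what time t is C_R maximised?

The intermediate peaks when r₁ = r₂, i.e. k₁e^(−k₁t) = k₂e^(−k₂t), giving t_opt = ln(k₂/k₁)/(k₂−k₁).
= ln(0.0514/0.104)/(0.0514−0.104) = ln(0.4942)/-0.05260 = -0.7048/-0.05260 = 13.4 s.

13.4 s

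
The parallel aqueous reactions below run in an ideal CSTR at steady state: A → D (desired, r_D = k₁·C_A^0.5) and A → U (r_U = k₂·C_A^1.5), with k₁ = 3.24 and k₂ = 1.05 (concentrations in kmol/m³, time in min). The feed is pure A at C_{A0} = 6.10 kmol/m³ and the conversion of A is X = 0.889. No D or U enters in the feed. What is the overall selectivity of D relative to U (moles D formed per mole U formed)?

Exit C_A = C_{A0}(1−X) = 6.10×0.111 = 0.6771 kmol/m³.
A CSTR operates uniformly at the exit composition, giving r_D = 2.666 and r_U = 0.5850 (each k·C_A^n at C_A = 0.6771).
Overall selectivity = C_D/C_U = r_Dτ/(r_Uτ) = r_D/r_U = 4.56.

4.56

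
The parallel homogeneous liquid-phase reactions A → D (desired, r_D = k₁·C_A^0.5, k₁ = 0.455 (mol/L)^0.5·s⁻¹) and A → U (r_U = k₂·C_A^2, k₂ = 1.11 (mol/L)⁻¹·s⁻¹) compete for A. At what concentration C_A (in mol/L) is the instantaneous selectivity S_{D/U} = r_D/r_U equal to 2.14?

0.332 mol/L

S_{D/U} = (k₁/k₂)·C_A^-1.5 ⇒ C_A = (S·k₂/k₁)^(1/(-1.5)).
= (2.14×1.11/0.455)^(-0.6667) = (5.221)^(-0.6667) = 0.332 mol/L.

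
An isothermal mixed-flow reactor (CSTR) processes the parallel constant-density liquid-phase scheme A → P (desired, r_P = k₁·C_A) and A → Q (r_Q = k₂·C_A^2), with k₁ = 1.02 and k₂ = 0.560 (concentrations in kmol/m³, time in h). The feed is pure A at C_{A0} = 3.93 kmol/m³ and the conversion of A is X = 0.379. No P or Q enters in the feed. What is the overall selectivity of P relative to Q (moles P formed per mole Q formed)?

0.746

Exit C_A = C_{A0}(1−X) = 3.93×0.621 = 2.441 kmol/m³.
Rates in a CSTR are evaluated at the outlet concentration: r_P = 1.02×2.441 = 2.489, r_Q = 0.560×2.441^2 = 3.335.
Overall selectivity = C_P/C_Q = r_Pτ/(r_Qτ) = r_P/r_Q = 0.746.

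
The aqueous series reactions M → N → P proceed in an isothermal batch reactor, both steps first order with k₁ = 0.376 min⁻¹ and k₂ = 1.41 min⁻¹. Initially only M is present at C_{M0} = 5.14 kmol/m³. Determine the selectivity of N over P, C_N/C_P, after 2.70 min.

Solving the coupled first-order balances gives C_N(t) = [k₁/(k₂−k₁)]·C_{M0}·(e^(−k₁t) − e^(−k₂t)).
e^(−k₁t) = e^(−0.376×2.70) = e^(−1.015) = 0.3623; e^(−k₂t) = e^(−3.807) = 0.02221.
C_N = 0.376×5.14/(1.41−0.376) × (0.3623−0.02221) = 1.869×0.3401 = 0.6357 kmol/m³.
C_M = C_{M0}e^(−k₁t) = 1.862 kmol/m³, so C_P = C_{M0}−C_M−C_N = 2.642 kmol/m³; C_N/C_P = 0.241.

0.241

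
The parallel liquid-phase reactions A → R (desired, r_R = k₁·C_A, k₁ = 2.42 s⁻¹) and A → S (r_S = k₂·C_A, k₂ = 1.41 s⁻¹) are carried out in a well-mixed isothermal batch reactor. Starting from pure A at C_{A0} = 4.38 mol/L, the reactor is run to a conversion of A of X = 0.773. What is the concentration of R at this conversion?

2.14 mol/L

C_A = C_{A0}(1−X) = 0.9943 mol/L.
Both paths are first order in A, so the instantaneous fraction to R is constant: dC_R/d(−C_A) = k₁/(k₁+k₂) = 0.6319.
C_R = 0.6319·(C_{A0}−C_A) = 0.6319×3.386 = 2.14 mol/L.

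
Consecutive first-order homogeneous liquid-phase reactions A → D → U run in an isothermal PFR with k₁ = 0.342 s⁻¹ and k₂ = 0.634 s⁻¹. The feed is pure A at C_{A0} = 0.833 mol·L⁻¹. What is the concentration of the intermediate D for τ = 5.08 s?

0.133 mol·L⁻¹

For first-order series with pure A initially, C_D(τ) = k₁C_{A0}/(k₂−k₁)·(e^(−k₁τ) − e^(−k₂τ)).
e^(−k₁τ) = e^(−0.342×5.08) = e^(−1.737) = 0.1760; e^(−k₂τ) = e^(−3.221) = 0.03993.
C_D = 0.342×0.833/(0.634−0.342) × (0.1760−0.03993) = 0.9756×0.1361 = 0.1327 mol·L⁻¹.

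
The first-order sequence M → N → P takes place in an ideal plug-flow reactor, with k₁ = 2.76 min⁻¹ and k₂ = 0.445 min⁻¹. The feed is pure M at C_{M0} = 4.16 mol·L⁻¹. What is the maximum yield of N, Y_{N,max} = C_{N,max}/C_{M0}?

Evaluating C_N at τ_opt = ln(k₂/k₁)/(k₂−k₁) gives C_{N,max}/C_{M0} = (k₁/k₂)^[k₂/(k₂−k₁)].
= (2.76/0.445)^(0.445/(0.445−2.76)) = (6.202)^(-0.1922) = 0.7041.

0.704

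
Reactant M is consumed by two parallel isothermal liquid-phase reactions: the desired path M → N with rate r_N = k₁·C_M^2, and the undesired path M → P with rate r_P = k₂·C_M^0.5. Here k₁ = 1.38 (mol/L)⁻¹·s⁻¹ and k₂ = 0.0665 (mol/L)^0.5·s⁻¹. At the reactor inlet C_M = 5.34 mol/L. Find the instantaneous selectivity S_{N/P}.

256

S_{N/P} = r_N/r_P = (k₁·C_M^2)/(k₂·C_M^0.5) = (k₁/k₂)·C_M^1.5.
= (1.38×5.340^2) / (0.0665×5.340^0.5) = 39.35/0.1537 = 256.
Since the desired path is higher order in M, keeping C_M high (PFR or concentrated feed) favours N.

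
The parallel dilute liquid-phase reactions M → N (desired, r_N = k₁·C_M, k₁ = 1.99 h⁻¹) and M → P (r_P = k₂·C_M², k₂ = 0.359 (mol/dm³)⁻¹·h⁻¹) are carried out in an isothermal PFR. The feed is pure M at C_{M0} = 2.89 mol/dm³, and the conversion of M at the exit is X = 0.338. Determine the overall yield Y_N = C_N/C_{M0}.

C_M = C_{M0}(1−X) = 1.913 mol/dm³.
Along a PFR/batch, dC_N/dC_M = −r_N/(r_N+r_P) = −k₁/(k₁+k₂·C_M).
Integrating from C_{M0} to C_M: C_N = (1.99/0.359)·ln[(1.99+0.359·2.89)/(1.99+0.359·1.91)] = 5.543·ln(3.028/2.677) = 0.6824 mol/dm³.
Y_N = C_N/C_{M0} = 0.6824/2.89 = 0.236.

0.236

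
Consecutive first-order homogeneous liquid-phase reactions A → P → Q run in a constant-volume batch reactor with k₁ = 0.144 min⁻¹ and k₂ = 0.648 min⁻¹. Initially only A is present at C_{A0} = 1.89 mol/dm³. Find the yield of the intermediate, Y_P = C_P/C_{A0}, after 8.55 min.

0.0823

Solving the coupled first-order balances gives C_P(t) = [k₁/(k₂−k₁)]·C_{A0}·(e^(−k₁t) − e^(−k₂t)).
e^(−k₁t) = e^(−0.144×8.55) = e^(−1.231) = 0.2919; e^(−k₂t) = e^(−5.540) = 0.003925.
C_P = 0.144×1.89/(0.648−0.144) × (0.2919−0.003925) = 0.5400×0.2880 = 0.1555 mol/dm³.
Y_P = C_P/C_{A0} = 0.1555/1.89 = 0.0823.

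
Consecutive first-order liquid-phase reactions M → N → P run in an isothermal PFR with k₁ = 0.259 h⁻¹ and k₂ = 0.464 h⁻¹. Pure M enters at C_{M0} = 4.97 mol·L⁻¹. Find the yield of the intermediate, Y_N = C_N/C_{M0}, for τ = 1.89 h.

0.249

The intermediate concentration in a first-order A→B→C sequence is C_N = k₁C_{M0}(e^(−k₁τ) − e^(−k₂τ))/(k₂−k₁).
e^(−k₁τ) = e^(−0.259×1.89) = e^(−0.4895) = 0.6129; e^(−k₂τ) = e^(−0.8770) = 0.4160.
C_N = 0.259×4.97/(0.464−0.259) × (0.6129−0.4160) = 6.279×0.1969 = 1.236 mol·L⁻¹.
Y_N = C_N/C_{M0} = 1.236/4.97 = 0.249.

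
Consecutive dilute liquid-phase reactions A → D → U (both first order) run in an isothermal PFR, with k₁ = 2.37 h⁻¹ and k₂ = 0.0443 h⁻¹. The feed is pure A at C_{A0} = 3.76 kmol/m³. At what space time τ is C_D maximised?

The intermediate peaks when r₁ = r₂, i.e. k₁e^(−k₁τ) = k₂e^(−k₂τ), giving τ_opt = ln(k₂/k₁)/(k₂−k₁).
= ln(0.0443/2.37)/(0.0443−2.37) = ln(0.01869)/-2.326 = -3.980/-2.326 = 1.71 h.

1.71 h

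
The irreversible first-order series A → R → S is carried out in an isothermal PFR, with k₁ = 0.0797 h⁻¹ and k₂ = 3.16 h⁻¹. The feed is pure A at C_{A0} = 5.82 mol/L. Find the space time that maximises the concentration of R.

1.19 h

Setting dC_R/dτ = 0 gives τ_opt = ln(k₂/k₁)/(k₂−k₁).
= ln(3.16/0.0797)/(3.16−0.0797) = ln(39.65)/3.080 = 3.680/3.080 = 1.19 h.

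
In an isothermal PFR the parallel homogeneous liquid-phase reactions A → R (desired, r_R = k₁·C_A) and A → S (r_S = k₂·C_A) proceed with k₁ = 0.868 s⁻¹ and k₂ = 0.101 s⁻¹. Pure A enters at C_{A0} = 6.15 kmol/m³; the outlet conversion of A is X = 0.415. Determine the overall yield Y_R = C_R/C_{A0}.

0.372

C_A = C_{A0}(1−X) = 3.598 kmol/m³.
Both paths are first order in A, so the instantaneous fraction to R is constant: dC_R/d(−C_A) = k₁/(k₁+k₂) = 0.8958.
C_R = 0.8958·(C_{A0}−C_A) = 0.8958×2.552 = 2.29 kmol/m³.
Y_R = C_R/C_{A0} = 2.286/6.15 = 0.372.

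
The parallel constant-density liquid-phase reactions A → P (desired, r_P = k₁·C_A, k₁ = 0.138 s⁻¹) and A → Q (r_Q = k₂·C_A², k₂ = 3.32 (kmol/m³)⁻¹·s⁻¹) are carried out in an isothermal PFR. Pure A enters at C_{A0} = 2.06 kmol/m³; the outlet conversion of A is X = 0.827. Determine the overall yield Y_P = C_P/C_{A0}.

C_A = C_{A0}(1−X) = 0.3564 kmol/m³.
Along a PFR/batch, dC_P/dC_A = −r_P/(r_P+r_Q) = −k₁/(k₁+k₂·C_A).
Integrating from C_{A0} to C_A: C_P = (0.138/3.32)·ln[(0.138+3.32·2.06)/(0.138+3.32·0.356)] = 0.04157·ln(6.977/1.321) = 0.06917 kmol/m³.
Y_P = C_P/C_{A0} = 0.06917/2.06 = 0.0336.

0.0336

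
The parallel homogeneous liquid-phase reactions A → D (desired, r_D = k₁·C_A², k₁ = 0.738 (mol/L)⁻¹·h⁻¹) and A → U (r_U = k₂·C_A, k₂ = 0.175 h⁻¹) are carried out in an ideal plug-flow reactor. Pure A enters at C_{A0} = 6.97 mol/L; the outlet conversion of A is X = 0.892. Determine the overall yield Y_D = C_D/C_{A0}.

C_A = C_{A0}(1−X) = 0.7528 mol/L.
Along a PFR/batch, dC_U/dC_A = −r_U/(r_D+r_U) = −k₂/(k₂+k₁·C_A).
Integrating from C_{A0} to C_A: C_U = (0.175/0.738)·ln[(0.175+0.738·6.97)/(0.175+0.738·0.753)] = 0.2371·ln(5.319/0.7305) = 0.4708 mol/L.
Then C_D = (C_{A0}−C_A) − C_U = 6.217 − 0.4708 = 5.746 mol/L.
Y_D = C_D/C_{A0} = 5.746/6.97 = 0.824.

0.824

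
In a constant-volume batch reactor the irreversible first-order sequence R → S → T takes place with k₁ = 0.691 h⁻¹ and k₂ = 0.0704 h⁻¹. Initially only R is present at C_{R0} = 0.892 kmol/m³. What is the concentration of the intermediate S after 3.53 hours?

Solving the coupled first-order balances gives C_S(t) = [k₁/(k₂−k₁)]·C_{R0}·(e^(−k₁t) − e^(−k₂t)).
e^(−k₁t) = e^(−0.691×3.53) = e^(−2.439) = 0.08723; e^(−k₂t) = e^(−0.2485) = 0.7800.
C_S = 0.691×0.892/(0.0704−0.691) × (0.08723−0.7800) = (-0.9932)×(-0.6927) = 0.6880 kmol/m³.

0.688 kmol/m³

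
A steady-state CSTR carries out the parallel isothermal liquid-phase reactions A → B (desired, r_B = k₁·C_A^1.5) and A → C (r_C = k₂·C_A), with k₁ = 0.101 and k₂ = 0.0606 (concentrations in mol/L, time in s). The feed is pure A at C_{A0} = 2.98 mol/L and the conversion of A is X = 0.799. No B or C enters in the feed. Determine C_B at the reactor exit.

1.34 mol/L

Exit C_A = C_{A0}(1−X) = 2.98×0.201 = 0.5990 mol/L.
Rates in a CSTR are evaluated at the outlet concentration: r_B = 0.101×0.5990^1.5 = 0.04682, r_C = 0.0606×0.5990 = 0.03630.
Fraction of consumed A going to B: r_B/(r_B+r_C) = 0.5633.
C_B = 0.5633·C_{A0}·X = 0.5633×2.98×0.799 = 1.34 mol/L.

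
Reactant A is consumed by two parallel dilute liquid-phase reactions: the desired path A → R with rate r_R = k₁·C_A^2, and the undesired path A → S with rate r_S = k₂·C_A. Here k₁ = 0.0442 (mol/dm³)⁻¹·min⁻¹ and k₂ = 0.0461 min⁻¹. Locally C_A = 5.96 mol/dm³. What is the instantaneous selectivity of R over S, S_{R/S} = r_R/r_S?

5.71

S_{R/S} = r_R/r_S = (k₁·C_A^2)/(k₂·C_A) = (k₁/k₂)·C_A.
= (0.0442×5.960^2) / (0.0461×5.960) = 1.570/0.2748 = 5.71.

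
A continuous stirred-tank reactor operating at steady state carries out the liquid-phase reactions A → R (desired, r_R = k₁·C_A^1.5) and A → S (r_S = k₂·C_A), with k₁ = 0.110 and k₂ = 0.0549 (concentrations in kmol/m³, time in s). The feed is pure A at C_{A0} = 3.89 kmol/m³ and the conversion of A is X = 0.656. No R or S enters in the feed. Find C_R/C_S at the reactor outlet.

2.32

Exit C_A = C_{A0}(1−X) = 3.89×0.344 = 1.338 kmol/m³.
Rates in a CSTR are evaluated at the outlet concentration: r_R = 0.110×1.338^1.5 = 0.1703, r_S = 0.0549×1.338 = 0.07346.
Overall selectivity = C_R/C_S = r_Rτ/(r_Sτ) = r_R/r_S = 2.32.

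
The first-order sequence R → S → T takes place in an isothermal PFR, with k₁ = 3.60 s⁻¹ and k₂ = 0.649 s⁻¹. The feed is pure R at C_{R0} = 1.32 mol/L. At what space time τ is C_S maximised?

0.581 s

For first-order series the maximum of C_S occurs at τ_opt = ln(k₂/k₁)/(k₂−k₁).
= ln(0.649/3.60)/(0.649−3.60) = ln(0.1803)/-2.951 = -1.713/-2.951 = 0.581 s.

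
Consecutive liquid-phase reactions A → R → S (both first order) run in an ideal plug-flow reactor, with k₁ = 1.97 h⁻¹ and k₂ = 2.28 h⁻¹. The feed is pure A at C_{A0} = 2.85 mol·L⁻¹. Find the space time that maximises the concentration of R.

For first-order series the maximum of C_R occurs at τ_opt = ln(k₂/k₁)/(k₂−k₁).
= ln(2.28/1.97)/(2.28−1.97) = ln(1.157)/0.3100 = 0.1461/0.3100 = 0.471 h.

0.471 h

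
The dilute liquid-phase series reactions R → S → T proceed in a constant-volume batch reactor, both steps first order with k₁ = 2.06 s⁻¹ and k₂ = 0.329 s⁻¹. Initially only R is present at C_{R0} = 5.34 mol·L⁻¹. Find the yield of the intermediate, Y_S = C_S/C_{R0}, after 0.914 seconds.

0.700

The intermediate concentration in a first-order A→B→C sequence is C_S = k₁C_{R0}(e^(−k₁t) − e^(−k₂t))/(k₂−k₁).
e^(−k₁t) = e^(−2.06×0.914) = e^(−1.883) = 0.1522; e^(−k₂t) = e^(−0.3007) = 0.7403.
C_S = 2.06×5.34/(0.329−2.06) × (0.1522−0.7403) = (-6.355)×(-0.5881) = 3.738 mol·L⁻¹.
Y_S = C_S/C_{R0} = 3.738/5.34 = 0.700.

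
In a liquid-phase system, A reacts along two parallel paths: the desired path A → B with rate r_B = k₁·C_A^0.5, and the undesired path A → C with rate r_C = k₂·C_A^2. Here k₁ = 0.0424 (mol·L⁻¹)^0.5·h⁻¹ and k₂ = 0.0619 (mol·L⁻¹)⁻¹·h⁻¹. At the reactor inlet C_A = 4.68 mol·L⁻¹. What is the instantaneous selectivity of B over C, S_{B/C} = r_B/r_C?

S_{B/C} = r_B/r_C = (k₁·C_A^0.5)/(k₂·C_A^2) = (k₁/k₂)·C_A^-1.5.
= (0.0424×4.680^0.5) / (0.0619×4.680^2) = 0.09173/1.356 = 0.0677.

0.0677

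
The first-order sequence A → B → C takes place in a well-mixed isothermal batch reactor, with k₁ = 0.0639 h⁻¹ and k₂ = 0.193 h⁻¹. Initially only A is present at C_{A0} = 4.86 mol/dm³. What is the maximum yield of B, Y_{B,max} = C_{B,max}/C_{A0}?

For a first-order series the maximum intermediate yield is C_{B,max}/C_{A0} = (k₁/k₂)^[k₂/(k₂−k₁)].
= (0.0639/0.193)^(0.193/(0.193−0.0639)) = (0.3311)^(1.495) = 0.1916.

0.192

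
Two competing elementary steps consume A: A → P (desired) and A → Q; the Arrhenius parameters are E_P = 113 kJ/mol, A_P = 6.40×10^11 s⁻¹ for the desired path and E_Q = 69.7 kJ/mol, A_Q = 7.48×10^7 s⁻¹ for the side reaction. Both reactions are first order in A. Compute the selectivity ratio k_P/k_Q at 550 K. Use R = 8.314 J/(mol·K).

Since both paths have the same order in A, the concentration cancels and S_{P/Q} = k_P/k_Q = (A_P/A_Q)·exp[(E_Q−E_P)/(RT)].
(E_Q−E_P)/(RT) = (69.7−113)×10³/(8.314×550) = -43300/4573 = -9.469.
k_P/k_Q = (6.40×10^11/7.48×10^7)·exp(-9.469) = 8556 × 7.719×10^-5 = 0.660.
Since E_P > E_Q, raising the temperature improves selectivity toward P.

0.660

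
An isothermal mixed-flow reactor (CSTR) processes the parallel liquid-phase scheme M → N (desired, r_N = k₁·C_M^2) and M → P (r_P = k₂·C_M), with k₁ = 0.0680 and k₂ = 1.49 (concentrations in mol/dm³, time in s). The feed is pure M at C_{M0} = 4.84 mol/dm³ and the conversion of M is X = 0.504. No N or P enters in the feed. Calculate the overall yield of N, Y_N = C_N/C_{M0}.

0.0498

Exit C_M = C_{M0}(1−X) = 4.84×0.496 = 2.401 mol/dm³.
Rates in a CSTR are evaluated at the outlet concentration: r_N = 0.0680×2.401^2 = 0.3919, r_P = 1.49×2.401 = 3.577.
Fraction of consumed M going to N: r_N/(r_N+r_P) = 0.09874.
C_N = 0.09874·C_{M0}·X = 0.09874×4.84×0.504 = 0.241 mol/dm³; Y_N = C_N/C_{M0} = 0.0498.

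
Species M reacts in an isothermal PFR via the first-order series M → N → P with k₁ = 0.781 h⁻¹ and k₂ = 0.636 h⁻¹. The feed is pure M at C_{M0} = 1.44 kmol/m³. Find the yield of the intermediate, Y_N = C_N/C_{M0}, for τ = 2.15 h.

0.368

Solving the coupled first-order balances gives C_N(τ) = [k₁/(k₂−k₁)]·C_{M0}·(e^(−k₁τ) − e^(−k₂τ)).
e^(−k₁τ) = e^(−0.781×2.15) = e^(−1.679) = 0.1865; e^(−k₂τ) = e^(−1.367) = 0.2548.
C_N = 0.781×1.44/(0.636−0.781) × (0.1865−0.2548) = (-7.756)×(-0.06824) = 0.5292 kmol/m³.
Y_N = C_N/C_{M0} = 0.5292/1.44 = 0.368.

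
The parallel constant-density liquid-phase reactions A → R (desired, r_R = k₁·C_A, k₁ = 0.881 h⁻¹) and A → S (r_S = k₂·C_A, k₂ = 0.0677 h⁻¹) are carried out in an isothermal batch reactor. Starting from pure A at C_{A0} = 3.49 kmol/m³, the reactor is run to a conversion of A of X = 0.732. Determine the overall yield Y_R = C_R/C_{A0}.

0.680

C_A = C_{A0}(1−X) = 0.9353 kmol/m³.
Both paths are first order in A, so the instantaneous fraction to R is constant: dC_R/d(−C_A) = k₁/(k₁+k₂) = 0.9286.
C_R = 0.9286·(C_{A0}−C_A) = 0.9286×2.555 = 2.37 kmol/m³.
Y_R = C_R/C_{A0} = 2.372/3.49 = 0.680.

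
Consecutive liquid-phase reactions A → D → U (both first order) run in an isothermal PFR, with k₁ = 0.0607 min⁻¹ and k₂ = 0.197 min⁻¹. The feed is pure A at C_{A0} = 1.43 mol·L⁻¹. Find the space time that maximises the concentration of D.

8.64 min

Setting dC_D/dτ = 0 gives τ_opt = ln(k₂/k₁)/(k₂−k₁).
= ln(0.197/0.0607)/(0.197−0.0607) = ln(3.245)/0.1363 = 1.177/0.1363 = 8.64 min.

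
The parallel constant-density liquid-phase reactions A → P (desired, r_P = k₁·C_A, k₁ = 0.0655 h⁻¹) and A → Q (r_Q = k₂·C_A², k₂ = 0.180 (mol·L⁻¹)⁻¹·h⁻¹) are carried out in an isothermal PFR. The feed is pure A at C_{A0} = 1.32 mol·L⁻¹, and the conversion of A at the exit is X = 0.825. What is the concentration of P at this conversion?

0.379 mol·L⁻¹

C_A = C_{A0}(1−X) = 0.2310 mol·L⁻¹.
Along a PFR/batch, dC_P/dC_A = −r_P/(r_P+r_Q) = −k₁/(k₁+k₂·C_A).
Integrating from C_{A0} to C_A: C_P = (0.0655/0.180)·ln[(0.0655+0.180·1.32)/(0.0655+0.180·0.231)] = 0.3639·ln(0.3031/0.1071) = 0.3786 mol·L⁻¹.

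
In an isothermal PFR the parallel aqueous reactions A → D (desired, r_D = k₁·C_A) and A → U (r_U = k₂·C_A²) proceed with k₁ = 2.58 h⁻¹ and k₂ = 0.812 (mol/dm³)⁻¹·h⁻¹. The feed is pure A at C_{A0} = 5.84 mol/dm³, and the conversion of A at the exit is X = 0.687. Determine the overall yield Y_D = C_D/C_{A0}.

0.320

C_A = C_{A0}(1−X) = 1.828 mol/dm³.
Along a PFR/batch, dC_D/dC_A = −r_D/(r_D+r_U) = −k₁/(k₁+k₂·C_A).
Integrating from C_{A0} to C_A: C_D = (2.58/0.812)·ln[(2.58+0.812·5.84)/(2.58+0.812·1.83)] = 3.177·ln(7.322/4.064) = 1.870 mol/dm³.
Y_D = C_D/C_{A0} = 1.870/5.84 = 0.320.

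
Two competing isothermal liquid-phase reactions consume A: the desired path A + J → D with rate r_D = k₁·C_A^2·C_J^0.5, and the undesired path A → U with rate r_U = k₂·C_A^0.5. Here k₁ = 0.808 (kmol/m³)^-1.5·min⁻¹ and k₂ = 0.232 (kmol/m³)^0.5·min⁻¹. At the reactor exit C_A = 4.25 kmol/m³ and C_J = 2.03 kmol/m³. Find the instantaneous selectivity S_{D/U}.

S_{D/U} = r_D/r_U = (k₁·C_A^2·C_J^0.5)/(k₂·C_A^0.5) = (k₁/k₂)·C_A^1.5·C_J^0.5.
= (0.808×4.250^2×2.030^0.5) / (0.232×4.250^0.5) = 20.79/0.4783 = 43.5.

43.5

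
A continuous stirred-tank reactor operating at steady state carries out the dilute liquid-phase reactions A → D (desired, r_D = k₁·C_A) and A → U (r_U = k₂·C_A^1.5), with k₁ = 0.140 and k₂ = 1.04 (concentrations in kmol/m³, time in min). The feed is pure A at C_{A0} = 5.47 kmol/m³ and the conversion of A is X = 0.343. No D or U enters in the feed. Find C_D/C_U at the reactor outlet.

Exit C_A = C_{A0}(1−X) = 5.47×0.657 = 3.594 kmol/m³.
In a CSTR the entire volume is at exit conditions, so r_D = 0.140×3.594 = 0.5031 and r_U = 1.04×3.594^1.5 = 7.085.
Overall selectivity = C_D/C_U = r_Dτ/(r_Uτ) = r_D/r_U = 0.0710.

0.0710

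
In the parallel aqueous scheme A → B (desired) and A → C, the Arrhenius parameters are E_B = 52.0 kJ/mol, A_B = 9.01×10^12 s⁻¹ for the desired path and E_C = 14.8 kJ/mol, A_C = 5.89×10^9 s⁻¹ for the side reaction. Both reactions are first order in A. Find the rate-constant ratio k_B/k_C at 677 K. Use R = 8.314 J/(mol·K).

With equal orders, S_{B/C} = k_B/k_C = (A_B/A_C)·exp[(E_C−E_B)/(RT)].
(E_C−E_B)/(RT) = (14.8−52.0)×10³/(8.314×677) = -37200/5629 = -6.609.
k_B/k_C = (9.01×10^12/5.89×10^9)·exp(-6.609) = 1530 × 0.001348 = 2.06.

2.06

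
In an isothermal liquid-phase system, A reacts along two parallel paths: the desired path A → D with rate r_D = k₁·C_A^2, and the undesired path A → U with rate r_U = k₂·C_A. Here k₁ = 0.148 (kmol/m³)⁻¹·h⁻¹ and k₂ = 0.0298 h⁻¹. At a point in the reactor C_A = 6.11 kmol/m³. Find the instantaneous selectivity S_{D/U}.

30.3

S_{D/U} = r_D/r_U = (k₁·C_A^2)/(k₂·C_A) = (k₁/k₂)·C_A.
= (0.148×6.110^2) / (0.0298×6.110) = 5.525/0.1821 = 30.3.
Since the desired path is higher order in A, keeping C_A high (PFR or concentrated feed) favours D.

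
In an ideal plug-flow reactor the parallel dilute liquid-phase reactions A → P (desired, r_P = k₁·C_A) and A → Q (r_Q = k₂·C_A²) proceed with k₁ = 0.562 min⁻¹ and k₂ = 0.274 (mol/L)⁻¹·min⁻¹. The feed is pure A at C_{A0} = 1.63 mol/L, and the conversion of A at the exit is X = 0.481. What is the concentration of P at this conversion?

C_A = C_{A0}(1−X) = 0.8460 mol/L.
Along a PFR/batch, dC_P/dC_A = −r_P/(r_P+r_Q) = −k₁/(k₁+k₂·C_A).
Integrating from C_{A0} to C_A: C_P = (0.562/0.274)·ln[(0.562+0.274·1.63)/(0.562+0.274·0.846)] = 2.051·ln(1.009/0.7938) = 0.4913 mol/L.

0.491 mol/L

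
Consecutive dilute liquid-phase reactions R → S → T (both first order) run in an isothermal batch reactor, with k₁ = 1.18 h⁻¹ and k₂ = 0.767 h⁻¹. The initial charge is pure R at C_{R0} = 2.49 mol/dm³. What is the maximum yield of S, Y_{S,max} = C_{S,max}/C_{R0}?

0.449

Evaluating C_S at t_opt = ln(k₂/k₁)/(k₂−k₁) gives C_{S,max}/C_{R0} = (k₁/k₂)^[k₂/(k₂−k₁)].
= (1.18/0.767)^(0.767/(0.767−1.18)) = (1.538)^(-1.857) = 0.4493.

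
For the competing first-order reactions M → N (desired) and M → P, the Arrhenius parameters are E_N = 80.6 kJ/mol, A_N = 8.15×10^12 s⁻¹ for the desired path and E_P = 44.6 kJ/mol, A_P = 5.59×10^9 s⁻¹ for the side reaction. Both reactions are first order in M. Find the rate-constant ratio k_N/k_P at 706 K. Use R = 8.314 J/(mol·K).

k_N/k_P = (A_N/A_P)·exp[−(E_N−E_P)/(RT)] = (A_N/A_P)·exp[(E_P−E_N)/(RT)].
(E_P−E_N)/(RT) = (44.6−80.6)×10³/(8.314×706) = -36000/5870 = -6.133.
k_N/k_P = (8.15×10^12/5.59×10^9)·exp(-6.133) = 1458 × 0.002170 = 3.16.
Since E_N > E_P, raising the temperature improves selectivity toward N.

3.16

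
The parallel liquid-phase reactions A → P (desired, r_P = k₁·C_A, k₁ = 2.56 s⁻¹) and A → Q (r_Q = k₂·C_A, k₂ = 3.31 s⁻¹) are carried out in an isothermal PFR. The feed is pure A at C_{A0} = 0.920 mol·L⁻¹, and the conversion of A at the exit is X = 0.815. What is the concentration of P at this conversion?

0.327 mol·L⁻¹

C_A = C_{A0}(1−X) = 0.1702 mol·L⁻¹.
Both paths are first order in A, so the instantaneous fraction to P is constant: dC_P/d(−C_A) = k₁/(k₁+k₂) = 0.4361.
C_P = 0.4361·(C_{A0}−C_A) = 0.4361×0.7498 = 0.327 mol·L⁻¹.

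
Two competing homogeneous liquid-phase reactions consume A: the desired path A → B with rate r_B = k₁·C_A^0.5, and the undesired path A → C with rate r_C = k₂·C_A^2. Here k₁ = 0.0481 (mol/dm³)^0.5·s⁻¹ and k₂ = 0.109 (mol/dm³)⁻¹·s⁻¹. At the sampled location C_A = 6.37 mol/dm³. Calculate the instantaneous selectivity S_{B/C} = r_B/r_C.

S_{B/C} = r_B/r_C = (k₁·C_A^0.5)/(k₂·C_A^2) = (k₁/k₂)·C_A^-1.5.
= (0.0481×6.370^0.5) / (0.109×6.370^2) = 0.1214/4.423 = 0.0274.
The undesired path is higher order in A, so low C_A (CSTR or dilute feed) favours B.

0.0274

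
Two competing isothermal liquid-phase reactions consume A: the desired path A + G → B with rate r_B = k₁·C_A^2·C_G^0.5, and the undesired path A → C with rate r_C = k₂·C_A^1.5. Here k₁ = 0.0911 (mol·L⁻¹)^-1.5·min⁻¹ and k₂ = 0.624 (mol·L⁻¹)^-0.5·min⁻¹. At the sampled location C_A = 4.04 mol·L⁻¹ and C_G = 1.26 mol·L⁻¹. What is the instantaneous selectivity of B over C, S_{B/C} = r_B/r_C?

0.329

S_{B/C} = r_B/r_C = (k₁·C_A^2·C_G^0.5)/(k₂·C_A^1.5) = (k₁/k₂)·C_A^0.5·C_G^0.5.
= (0.0911×4.040^2×1.260^0.5) / (0.624×4.040^1.5) = 1.669/5.067 = 0.329.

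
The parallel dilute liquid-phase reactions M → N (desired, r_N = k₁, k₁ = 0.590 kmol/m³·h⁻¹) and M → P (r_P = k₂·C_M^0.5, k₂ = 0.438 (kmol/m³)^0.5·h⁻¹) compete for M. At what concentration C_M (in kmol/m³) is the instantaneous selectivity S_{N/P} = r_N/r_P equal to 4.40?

0.0937 kmol/m³

S_{N/P} = (k₁/k₂)·C_M^-0.5 ⇒ C_M = (S·k₂/k₁)^(-2).
= (4.40×0.438/0.590)^(-2) = (3.266)^(-2) = 0.0937 kmol/m³.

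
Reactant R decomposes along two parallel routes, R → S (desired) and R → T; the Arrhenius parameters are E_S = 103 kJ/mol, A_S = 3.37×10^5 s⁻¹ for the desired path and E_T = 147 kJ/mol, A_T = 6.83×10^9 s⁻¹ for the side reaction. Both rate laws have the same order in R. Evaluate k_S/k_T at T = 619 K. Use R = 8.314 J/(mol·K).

With equal orders, S_{S/T} = k_S/k_T = (A_S/A_T)·exp[(E_T−E_S)/(RT)].
(E_T−E_S)/(RT) = (147−103)×10³/(8.314×619) = 44000/5146 = 8.550.
k_S/k_T = (3.37×10^5/6.83×10^9)·exp(8.550) = 4.934×10^-5 × 5165 = 0.255.
Since E_S < E_T, lowering the temperature improves selectivity toward S.

0.255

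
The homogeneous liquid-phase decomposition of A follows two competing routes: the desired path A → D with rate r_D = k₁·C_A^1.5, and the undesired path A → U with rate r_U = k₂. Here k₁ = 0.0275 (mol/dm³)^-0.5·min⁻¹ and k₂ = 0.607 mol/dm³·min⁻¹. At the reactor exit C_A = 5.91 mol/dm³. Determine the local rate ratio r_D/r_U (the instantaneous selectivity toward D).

S_{D/U} = r_D/r_U = (k₁·C_A^1.5)/(k₂) = (k₁/k₂)·C_A^1.5.
= (0.0275×5.910^1.5) / (0.607) = 0.3951/0.6070 = 0.651.

0.651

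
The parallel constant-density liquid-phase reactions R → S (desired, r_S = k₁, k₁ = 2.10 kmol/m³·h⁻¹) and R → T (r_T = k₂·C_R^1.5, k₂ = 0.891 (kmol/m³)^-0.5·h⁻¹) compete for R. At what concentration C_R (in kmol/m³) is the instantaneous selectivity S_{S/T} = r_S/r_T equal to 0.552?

S_{S/T} = (k₁/k₂)·C_R^-1.5 ⇒ C_R = (S·k₂/k₁)^(1/(-1.5)).
= (0.552×0.891/2.10)^(-0.6667) = (0.2342)^(-0.6667) = 2.63 kmol/m³.

2.63 kmol/m³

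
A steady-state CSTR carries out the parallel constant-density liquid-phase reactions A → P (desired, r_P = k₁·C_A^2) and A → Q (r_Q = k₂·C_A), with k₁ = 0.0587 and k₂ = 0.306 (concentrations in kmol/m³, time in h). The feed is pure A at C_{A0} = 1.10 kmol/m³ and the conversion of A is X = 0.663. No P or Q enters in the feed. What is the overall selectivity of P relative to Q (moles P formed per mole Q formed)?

Exit C_A = C_{A0}(1−X) = 1.10×0.337 = 0.3707 kmol/m³.
Rates in a CSTR are evaluated at the outlet concentration: r_P = 0.0587×0.3707^2 = 0.008066, r_Q = 0.306×0.3707 = 0.1134.
Overall selectivity = C_P/C_Q = r_Pτ/(r_Qτ) = r_P/r_Q = 0.0711.

0.0711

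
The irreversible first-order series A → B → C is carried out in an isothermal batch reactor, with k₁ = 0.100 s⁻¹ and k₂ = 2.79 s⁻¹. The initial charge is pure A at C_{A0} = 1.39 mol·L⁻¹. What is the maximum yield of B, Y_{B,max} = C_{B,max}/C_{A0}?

Evaluating C_B at t_opt = ln(k₂/k₁)/(k₂−k₁) gives C_{B,max}/C_{A0} = (k₁/k₂)^[k₂/(k₂−k₁)].
= (0.100/2.79)^(2.79/(2.79−0.100)) = (0.03584)^(1.037) = 0.03167.

0.0317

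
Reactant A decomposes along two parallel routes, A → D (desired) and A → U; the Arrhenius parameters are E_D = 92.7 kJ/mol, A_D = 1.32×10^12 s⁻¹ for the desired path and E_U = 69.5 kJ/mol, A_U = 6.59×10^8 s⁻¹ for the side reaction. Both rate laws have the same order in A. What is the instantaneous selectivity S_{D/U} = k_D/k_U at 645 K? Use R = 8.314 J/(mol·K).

Since both paths have the same order in A, the concentration cancels and S_{D/U} = k_D/k_U = (A_D/A_U)·exp[(E_U−E_D)/(RT)].
(E_U−E_D)/(RT) = (69.5−92.7)×10³/(8.314×645) = -23200/5363 = -4.326.
k_D/k_U = (1.32×10^12/6.59×10^8)·exp(-4.326) = 2003 × 0.01322 = 26.5.
Since E_D > E_U, raising the temperature improves selectivity toward D.

26.5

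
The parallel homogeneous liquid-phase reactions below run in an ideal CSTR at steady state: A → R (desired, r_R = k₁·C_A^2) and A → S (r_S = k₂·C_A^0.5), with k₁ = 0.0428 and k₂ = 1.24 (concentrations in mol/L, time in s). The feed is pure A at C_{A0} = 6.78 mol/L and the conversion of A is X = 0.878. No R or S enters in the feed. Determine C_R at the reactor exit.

0.151 mol/L

Exit C_A = C_{A0}(1−X) = 6.78×0.122 = 0.8272 mol/L.
In a CSTR the entire volume is at exit conditions, so r_R = 0.0428×0.8272^2 = 0.02928 and r_S = 1.24×0.8272^0.5 = 1.128.
Fraction of consumed A going to R: r_R/(r_R+r_S) = 0.02531.
C_R = 0.02531·C_{A0}·X = 0.02531×6.78×0.878 = 0.151 mol/L.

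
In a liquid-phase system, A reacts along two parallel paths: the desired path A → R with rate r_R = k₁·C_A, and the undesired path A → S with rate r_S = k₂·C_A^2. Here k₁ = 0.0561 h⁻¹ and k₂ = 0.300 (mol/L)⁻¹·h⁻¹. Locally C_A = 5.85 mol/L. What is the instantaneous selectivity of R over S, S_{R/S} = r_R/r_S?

0.0320

S_{R/S} = r_R/r_S = (k₁·C_A)/(k₂·C_A^2) = (k₁/k₂)·C_A⁻¹.
= (0.0561×5.850) / (0.300×5.850^2) = 0.3282/10.27 = 0.0320.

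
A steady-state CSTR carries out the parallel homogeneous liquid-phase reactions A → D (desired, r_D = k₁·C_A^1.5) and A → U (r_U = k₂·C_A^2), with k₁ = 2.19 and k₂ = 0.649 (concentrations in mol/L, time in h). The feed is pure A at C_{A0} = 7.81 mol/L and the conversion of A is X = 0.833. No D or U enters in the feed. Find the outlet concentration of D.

Exit C_A = C_{A0}(1−X) = 7.81×0.167 = 1.304 mol/L.
Rates in a CSTR are evaluated at the outlet concentration: r_D = 2.19×1.304^1.5 = 3.262, r_U = 0.649×1.304^2 = 1.104.
Fraction of consumed A going to D: r_D/(r_D+r_U) = 0.7471.
C_D = 0.7471·C_{A0}·X = 0.7471×7.81×0.833 = 4.86 mol/L.

4.86 mol/L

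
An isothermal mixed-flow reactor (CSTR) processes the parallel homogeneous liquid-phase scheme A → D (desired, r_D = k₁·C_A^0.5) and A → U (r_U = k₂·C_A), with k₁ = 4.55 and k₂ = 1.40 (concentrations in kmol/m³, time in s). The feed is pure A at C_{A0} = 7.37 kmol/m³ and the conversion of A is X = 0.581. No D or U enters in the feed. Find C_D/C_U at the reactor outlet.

Exit C_A = C_{A0}(1−X) = 7.37×0.419 = 3.088 kmol/m³.
A CSTR operates uniformly at the exit composition, giving r_D = 7.996 and r_U = 4.323 (each k·C_A^n at C_A = 3.088).
Overall selectivity = C_D/C_U = r_Dτ/(r_Uτ) = r_D/r_U = 1.85.

1.85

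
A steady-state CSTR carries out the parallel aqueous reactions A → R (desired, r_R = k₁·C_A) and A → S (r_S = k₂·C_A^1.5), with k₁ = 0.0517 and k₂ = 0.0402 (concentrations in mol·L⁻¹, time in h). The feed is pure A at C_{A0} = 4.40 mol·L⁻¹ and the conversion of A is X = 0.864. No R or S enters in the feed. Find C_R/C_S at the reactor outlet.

Exit C_A = C_{A0}(1−X) = 4.40×0.136 = 0.5984 mol·L⁻¹.
In a CSTR the entire volume is at exit conditions, so r_R = 0.0517×0.5984 = 0.03094 and r_S = 0.0402×0.5984^1.5 = 0.01861.
Overall selectivity = C_R/C_S = r_Rτ/(r_Sτ) = r_R/r_S = 1.66.

1.66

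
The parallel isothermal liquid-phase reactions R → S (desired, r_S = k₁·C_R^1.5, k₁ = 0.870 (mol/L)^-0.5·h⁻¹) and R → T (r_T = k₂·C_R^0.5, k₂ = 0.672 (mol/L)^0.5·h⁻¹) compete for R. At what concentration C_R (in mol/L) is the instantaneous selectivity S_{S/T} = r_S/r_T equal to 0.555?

S_{S/T} = (k₁/k₂)·C_R ⇒ C_R = S·k₂/k₁.
= 0.555×0.672/0.870 = 0.429 mol/L.

0.429 mol/L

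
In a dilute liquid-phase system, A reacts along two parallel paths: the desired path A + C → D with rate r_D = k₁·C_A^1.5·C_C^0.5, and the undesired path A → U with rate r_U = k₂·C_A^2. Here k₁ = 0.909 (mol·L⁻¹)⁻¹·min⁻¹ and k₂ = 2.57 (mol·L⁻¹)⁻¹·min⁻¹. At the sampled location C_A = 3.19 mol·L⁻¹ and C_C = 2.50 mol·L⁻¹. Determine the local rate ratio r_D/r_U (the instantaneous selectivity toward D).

S_{D/U} = r_D/r_U = (k₁·C_A^1.5·C_C^0.5)/(k₂·C_A^2) = (k₁/k₂)·C_A^-0.5·C_C^0.5.
= (0.909×3.190^1.5×2.500^0.5) / (2.57×3.190^2) = 8.189/26.15 = 0.313.
The undesired path is higher order in A, so low C_A (CSTR or dilute feed) favours D.

0.313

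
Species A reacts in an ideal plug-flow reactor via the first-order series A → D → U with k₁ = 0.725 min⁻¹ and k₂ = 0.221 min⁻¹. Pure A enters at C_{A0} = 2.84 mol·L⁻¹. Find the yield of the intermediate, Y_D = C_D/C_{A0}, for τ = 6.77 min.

Solving the coupled first-order balances gives C_D(τ) = [k₁/(k₂−k₁)]·C_{A0}·(e^(−k₁τ) − e^(−k₂τ)).
e^(−k₁τ) = e^(−0.725×6.77) = e^(−4.908) = 0.007385; e^(−k₂τ) = e^(−1.496) = 0.2240.
C_D = 0.725×2.84/(0.221−0.725) × (0.007385−0.2240) = (-4.085)×(-0.2166) = 0.8849 mol·L⁻¹.
Y_D = C_D/C_{A0} = 0.8849/2.84 = 0.312.

0.312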